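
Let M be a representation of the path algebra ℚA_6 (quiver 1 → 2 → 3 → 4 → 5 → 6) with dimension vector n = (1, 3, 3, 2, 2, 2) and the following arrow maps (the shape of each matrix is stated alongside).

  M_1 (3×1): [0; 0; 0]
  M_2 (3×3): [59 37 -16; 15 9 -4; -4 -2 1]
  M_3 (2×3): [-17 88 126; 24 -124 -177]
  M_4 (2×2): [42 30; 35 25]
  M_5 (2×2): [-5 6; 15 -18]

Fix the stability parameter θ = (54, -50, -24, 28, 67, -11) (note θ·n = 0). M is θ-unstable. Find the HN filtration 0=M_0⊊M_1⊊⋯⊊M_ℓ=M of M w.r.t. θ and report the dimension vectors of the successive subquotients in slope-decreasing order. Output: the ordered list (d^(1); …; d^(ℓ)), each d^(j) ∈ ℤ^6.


Interval decomposition of M: I[1,1], I[2,2], I[2,4], I[2,5], I[3,3], I[5,6], I[6,6].
HN type (ℓ=6): μ^(1)=67; μ^(2)=54; μ^(3)=28; μ^(4)=-11; μ^(5)=-24; μ^(6)=-50

((0, 0, 0, 0, 1, 0); (1, 0, 0, 0, 0, 0); (0, 0, 0, 2, 1, 1); (0, 0, 0, 0, 0, 1); (0, 0, 3, 0, 0, 0); (0, 3, 0, 0, 0, 0))


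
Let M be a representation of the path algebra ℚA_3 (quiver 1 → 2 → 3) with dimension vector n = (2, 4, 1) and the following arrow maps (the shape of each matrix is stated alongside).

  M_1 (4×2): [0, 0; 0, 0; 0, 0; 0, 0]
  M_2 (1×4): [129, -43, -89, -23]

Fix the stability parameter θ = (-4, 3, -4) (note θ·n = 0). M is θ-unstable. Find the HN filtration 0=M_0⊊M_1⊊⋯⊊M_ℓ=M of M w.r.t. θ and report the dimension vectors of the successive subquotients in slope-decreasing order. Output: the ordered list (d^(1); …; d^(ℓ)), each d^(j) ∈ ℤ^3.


Barcode: M ≅ I[1,1]^2, I[2,2]^3, I[2,3]. HN layers by μ_θ (3 steps, strictly decreasing):
  μ^(1)=3; μ^(2)=-1/2; μ^(3)=-4

((0, 3, 0); (0, 1, 1); (2, 0, 0))


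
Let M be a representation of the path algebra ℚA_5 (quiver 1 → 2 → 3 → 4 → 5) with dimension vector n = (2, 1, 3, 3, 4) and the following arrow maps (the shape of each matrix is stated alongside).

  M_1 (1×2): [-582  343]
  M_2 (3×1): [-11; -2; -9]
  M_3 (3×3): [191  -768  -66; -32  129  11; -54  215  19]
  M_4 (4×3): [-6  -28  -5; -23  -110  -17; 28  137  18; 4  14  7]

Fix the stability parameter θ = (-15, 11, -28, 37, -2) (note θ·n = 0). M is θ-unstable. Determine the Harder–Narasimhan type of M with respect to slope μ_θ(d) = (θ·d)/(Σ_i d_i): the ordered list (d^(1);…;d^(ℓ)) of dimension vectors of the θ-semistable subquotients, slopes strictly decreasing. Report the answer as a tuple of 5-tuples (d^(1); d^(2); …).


Barcode: M ≅ I[1,1], I[1,5], I[3,5]^2, I[5,5]. HN layers by μ_θ (5 steps, strictly decreasing):
  μ^(1)=35/2; μ^(2)=-2; μ^(3)=-17/2; μ^(4)=-15; μ^(5)=-28

((0, 0, 0, 3, 3); (0, 0, 0, 0, 1); (0, 1, 1, 0, 0); (2, 0, 0, 0, 0); (0, 0, 2, 0, 0))


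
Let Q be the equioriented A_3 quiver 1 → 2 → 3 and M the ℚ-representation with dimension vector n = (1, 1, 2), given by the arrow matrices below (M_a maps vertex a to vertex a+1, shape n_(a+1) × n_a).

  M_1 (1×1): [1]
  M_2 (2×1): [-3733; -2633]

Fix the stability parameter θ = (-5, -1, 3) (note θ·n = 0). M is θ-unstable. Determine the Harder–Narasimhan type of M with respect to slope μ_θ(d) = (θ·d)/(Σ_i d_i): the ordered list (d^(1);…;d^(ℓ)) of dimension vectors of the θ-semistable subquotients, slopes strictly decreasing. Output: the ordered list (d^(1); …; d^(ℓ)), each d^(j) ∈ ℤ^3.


Barcode: M ≅ I[1,3], I[3,3]. HN layers by μ_θ (3 steps, strictly decreasing):
  μ^(1)=3; μ^(2)=-1; μ^(3)=-5

((0, 0, 2); (0, 1, 0); (1, 0, 0))


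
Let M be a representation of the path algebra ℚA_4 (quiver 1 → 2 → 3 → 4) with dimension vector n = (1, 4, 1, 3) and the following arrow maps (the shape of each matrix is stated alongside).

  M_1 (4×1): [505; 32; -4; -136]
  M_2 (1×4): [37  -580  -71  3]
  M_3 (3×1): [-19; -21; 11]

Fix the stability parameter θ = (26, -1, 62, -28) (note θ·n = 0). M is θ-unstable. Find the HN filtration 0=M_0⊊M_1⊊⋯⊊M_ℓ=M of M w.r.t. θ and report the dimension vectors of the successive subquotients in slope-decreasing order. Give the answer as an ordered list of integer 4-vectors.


Interval decomposition of M: I[1,4], I[2,2]^3, I[4,4]^2.
HN type (ℓ=4): μ^(1)=17; μ^(2)=25/2; μ^(3)=-1; μ^(4)=-28

((0, 0, 1, 1); (1, 1, 0, 0); (0, 3, 0, 0); (0, 0, 0, 2))


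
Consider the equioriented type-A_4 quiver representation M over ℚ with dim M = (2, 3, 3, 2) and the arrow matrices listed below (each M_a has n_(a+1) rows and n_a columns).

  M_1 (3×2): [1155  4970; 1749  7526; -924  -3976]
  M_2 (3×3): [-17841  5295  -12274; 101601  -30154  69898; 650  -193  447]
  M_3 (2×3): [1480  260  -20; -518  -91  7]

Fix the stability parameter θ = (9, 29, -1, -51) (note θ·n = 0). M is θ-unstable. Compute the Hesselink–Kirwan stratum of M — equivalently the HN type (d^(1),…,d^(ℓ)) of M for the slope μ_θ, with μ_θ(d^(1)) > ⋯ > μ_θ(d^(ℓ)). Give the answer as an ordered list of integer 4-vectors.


Via rank(M_{q-1}∘⋯∘M_p): M ≅ I[1,1], I[1,3], I[2,3], I[2,4], I[4,4].
μ_θ-semistable layers: μ^(1)=14; μ^(2)=9; μ^(3)=-23/3; μ^(4)=-51

((0, 2, 2, 0); (2, 0, 0, 0); (0, 1, 1, 1); (0, 0, 0, 1))


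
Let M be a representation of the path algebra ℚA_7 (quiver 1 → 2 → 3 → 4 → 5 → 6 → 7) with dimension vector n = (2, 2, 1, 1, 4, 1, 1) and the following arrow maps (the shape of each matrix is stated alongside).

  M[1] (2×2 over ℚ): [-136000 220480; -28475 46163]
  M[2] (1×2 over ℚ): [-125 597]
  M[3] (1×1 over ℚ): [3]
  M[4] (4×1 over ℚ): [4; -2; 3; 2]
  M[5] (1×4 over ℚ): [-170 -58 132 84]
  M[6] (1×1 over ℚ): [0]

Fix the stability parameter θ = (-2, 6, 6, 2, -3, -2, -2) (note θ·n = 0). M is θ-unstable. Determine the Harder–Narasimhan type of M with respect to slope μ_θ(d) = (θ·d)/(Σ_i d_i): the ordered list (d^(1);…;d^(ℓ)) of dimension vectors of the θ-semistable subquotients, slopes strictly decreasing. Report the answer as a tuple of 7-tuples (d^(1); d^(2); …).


Via rank(M_{q-1}∘⋯∘M_p): M ≅ I[1,1], I[1,5], I[2,2], I[5,5]^2, I[5,6], I[7,7].
μ_θ-semistable layers: μ^(1)=6; μ^(2)=11/4; μ^(3)=-2; μ^(4)=-3

((0, 1, 0, 0, 0, 0, 0); (0, 1, 1, 1, 1, 0, 0); (2, 0, 0, 0, 0, 1, 1); (0, 0, 0, 0, 3, 0, 0))


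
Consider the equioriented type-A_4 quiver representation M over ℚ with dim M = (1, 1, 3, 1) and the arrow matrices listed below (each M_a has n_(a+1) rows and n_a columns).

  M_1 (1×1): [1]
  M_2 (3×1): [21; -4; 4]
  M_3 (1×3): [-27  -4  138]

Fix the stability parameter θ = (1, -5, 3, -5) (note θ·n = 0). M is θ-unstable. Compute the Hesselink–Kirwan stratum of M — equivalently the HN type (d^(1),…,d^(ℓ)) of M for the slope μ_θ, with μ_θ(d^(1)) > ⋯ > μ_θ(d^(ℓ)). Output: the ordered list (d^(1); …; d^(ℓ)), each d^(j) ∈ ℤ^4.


Via rank(M_{q-1}∘⋯∘M_p): M ≅ I[1,4], I[3,3]^2.
μ_θ-semistable layers: μ^(1)=3; μ^(2)=-1; μ^(3)=-2

((0, 0, 2, 0); (0, 0, 1, 1); (1, 1, 0, 0))


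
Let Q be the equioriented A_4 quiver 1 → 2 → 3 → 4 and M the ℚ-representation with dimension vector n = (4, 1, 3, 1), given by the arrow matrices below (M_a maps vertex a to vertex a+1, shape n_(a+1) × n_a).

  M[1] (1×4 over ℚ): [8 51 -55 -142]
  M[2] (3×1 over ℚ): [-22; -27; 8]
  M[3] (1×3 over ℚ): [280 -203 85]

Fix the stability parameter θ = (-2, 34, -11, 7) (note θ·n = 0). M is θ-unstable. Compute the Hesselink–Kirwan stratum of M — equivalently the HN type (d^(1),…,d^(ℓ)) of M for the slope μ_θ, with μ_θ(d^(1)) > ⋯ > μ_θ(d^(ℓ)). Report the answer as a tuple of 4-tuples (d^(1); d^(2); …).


Barcode: M ≅ I[1,1]^3, I[1,4], I[3,3]^2. HN layers by μ_θ (3 steps, strictly decreasing):
  μ^(1)=10; μ^(2)=-2; μ^(3)=-11

((0, 1, 1, 1); (4, 0, 0, 0); (0, 0, 2, 0))


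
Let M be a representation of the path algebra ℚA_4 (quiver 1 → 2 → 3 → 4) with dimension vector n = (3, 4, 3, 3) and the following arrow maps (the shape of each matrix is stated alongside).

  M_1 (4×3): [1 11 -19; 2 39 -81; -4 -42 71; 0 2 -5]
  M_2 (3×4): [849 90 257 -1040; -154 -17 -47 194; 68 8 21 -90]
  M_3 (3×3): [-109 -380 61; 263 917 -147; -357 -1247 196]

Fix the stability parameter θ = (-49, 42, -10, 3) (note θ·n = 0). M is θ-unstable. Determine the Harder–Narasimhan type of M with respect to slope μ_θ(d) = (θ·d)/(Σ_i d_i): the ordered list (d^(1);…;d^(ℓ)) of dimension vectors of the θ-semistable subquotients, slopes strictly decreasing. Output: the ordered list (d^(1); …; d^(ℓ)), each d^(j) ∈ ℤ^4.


Barcode: M ≅ I[1,4]^3, I[2,2]. HN layers by μ_θ (3 steps, strictly decreasing):
  μ^(1)=42; μ^(2)=35/3; μ^(3)=-49

((0, 1, 0, 0); (0, 3, 3, 3); (3, 0, 0, 0))


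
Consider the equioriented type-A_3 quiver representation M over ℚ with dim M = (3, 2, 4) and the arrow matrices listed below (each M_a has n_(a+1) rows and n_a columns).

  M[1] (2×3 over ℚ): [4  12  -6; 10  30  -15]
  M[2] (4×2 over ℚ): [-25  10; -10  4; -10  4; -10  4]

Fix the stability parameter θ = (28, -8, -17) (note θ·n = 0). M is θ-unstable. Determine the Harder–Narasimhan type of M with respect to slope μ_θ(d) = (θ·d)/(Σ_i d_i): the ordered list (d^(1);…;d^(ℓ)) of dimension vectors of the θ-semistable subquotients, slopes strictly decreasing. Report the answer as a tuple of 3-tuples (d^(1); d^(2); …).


Via rank(M_{q-1}∘⋯∘M_p): M ≅ I[1,1]^2, I[1,2], I[2,3], I[3,3]^3.
μ_θ-semistable layers: μ^(1)=28; μ^(2)=10; μ^(3)=-25/2; μ^(4)=-17

((2, 0, 0); (1, 1, 0); (0, 1, 1); (0, 0, 3))


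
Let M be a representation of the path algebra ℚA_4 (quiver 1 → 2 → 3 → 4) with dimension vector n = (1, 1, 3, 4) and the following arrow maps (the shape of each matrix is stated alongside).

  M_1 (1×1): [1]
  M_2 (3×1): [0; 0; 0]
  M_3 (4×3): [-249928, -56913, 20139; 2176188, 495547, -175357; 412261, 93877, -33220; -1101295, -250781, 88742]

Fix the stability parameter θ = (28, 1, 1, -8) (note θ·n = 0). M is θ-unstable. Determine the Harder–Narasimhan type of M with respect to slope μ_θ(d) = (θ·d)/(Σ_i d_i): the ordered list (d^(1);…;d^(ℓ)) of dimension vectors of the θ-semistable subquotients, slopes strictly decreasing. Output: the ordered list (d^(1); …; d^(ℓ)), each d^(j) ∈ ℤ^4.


Via rank(M_{q-1}∘⋯∘M_p): M ≅ I[1,2], I[3,3], I[3,4]^2, I[4,4]^2.
μ_θ-semistable layers: μ^(1)=29/2; μ^(2)=1; μ^(3)=-7/2; μ^(4)=-8

((1, 1, 0, 0); (0, 0, 1, 0); (0, 0, 2, 2); (0, 0, 0, 2))


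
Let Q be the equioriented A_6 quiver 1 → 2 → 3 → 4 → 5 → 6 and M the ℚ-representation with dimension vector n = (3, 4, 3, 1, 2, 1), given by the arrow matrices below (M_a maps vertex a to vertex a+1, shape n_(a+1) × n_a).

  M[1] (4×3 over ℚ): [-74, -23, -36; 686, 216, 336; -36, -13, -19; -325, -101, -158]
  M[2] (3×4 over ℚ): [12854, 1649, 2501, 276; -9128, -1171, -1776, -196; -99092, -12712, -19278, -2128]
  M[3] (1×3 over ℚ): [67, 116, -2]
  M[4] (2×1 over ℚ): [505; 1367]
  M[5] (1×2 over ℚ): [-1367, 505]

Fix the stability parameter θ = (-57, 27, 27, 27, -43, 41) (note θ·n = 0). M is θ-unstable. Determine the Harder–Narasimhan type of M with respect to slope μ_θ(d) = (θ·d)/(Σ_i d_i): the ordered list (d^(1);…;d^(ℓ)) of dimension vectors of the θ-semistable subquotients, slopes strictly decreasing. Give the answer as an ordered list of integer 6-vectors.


Via rank(M_{q-1}∘⋯∘M_p): M ≅ I[1,2], I[1,3], I[1,5], I[2,2], I[3,3], I[5,6].
μ_θ-semistable layers: μ^(1)=41; μ^(2)=27; μ^(3)=19/2; μ^(4)=-43; μ^(5)=-57

((0, 0, 0, 0, 0, 1); (0, 3, 2, 0, 0, 0); (0, 1, 1, 1, 1, 0); (0, 0, 0, 0, 1, 0); (3, 0, 0, 0, 0, 0))


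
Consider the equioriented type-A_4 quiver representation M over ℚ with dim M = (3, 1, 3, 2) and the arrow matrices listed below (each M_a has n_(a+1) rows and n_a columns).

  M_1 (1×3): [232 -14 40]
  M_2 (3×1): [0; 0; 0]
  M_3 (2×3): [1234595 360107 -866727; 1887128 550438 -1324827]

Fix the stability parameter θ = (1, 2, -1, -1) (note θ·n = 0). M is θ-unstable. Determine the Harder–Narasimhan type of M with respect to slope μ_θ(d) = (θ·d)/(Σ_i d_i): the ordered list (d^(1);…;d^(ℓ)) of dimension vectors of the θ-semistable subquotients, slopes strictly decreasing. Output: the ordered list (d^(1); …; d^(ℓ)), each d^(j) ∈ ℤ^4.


Interval decomposition of M: I[1,1]^2, I[1,2], I[3,3], I[3,4]^2.
HN type (ℓ=3): μ^(1)=2; μ^(2)=1; μ^(3)=-1

((0, 1, 0, 0); (3, 0, 0, 0); (0, 0, 3, 2))


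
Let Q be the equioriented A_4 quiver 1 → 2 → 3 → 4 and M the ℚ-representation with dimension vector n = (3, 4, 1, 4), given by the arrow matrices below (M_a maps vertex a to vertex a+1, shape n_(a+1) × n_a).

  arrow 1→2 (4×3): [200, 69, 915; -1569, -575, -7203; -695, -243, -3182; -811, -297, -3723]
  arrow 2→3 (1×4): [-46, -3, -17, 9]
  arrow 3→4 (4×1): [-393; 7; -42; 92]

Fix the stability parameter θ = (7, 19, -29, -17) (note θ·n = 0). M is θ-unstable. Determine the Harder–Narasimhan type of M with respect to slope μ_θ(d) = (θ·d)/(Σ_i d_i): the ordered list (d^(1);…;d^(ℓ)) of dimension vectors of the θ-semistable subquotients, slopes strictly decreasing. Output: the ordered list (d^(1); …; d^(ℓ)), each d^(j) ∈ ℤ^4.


Via rank(M_{q-1}∘⋯∘M_p): M ≅ I[1,2]^2, I[1,4], I[2,2], I[4,4]^3.
μ_θ-semistable layers: μ^(1)=19; μ^(2)=7; μ^(3)=-5; μ^(4)=-17

((0, 3, 0, 0); (2, 0, 0, 0); (1, 1, 1, 1); (0, 0, 0, 3))


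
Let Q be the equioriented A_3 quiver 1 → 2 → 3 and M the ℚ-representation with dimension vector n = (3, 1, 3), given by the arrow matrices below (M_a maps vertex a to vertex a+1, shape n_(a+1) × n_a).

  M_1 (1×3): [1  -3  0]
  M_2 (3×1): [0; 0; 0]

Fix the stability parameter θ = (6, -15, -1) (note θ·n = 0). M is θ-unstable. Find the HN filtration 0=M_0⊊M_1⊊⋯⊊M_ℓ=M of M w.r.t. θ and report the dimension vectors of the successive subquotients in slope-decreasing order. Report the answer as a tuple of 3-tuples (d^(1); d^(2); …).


Via rank(M_{q-1}∘⋯∘M_p): M ≅ I[1,1]^2, I[1,2], I[3,3]^3.
μ_θ-semistable layers: μ^(1)=6; μ^(2)=-1; μ^(3)=-9/2

((2, 0, 0); (0, 0, 3); (1, 1, 0))


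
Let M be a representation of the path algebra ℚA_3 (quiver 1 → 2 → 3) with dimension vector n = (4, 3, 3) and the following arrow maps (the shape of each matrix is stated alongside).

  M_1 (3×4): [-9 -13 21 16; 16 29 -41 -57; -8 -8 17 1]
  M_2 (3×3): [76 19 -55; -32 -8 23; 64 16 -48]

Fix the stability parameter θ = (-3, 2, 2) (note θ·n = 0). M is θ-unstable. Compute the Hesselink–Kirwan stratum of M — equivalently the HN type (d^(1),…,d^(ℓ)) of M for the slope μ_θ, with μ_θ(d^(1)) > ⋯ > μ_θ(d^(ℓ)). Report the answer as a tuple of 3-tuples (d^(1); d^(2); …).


Barcode: M ≅ I[1,1], I[1,2], I[1,3]^2, I[3,3]. HN layers by μ_θ (2 steps, strictly decreasing):
  μ^(1)=2; μ^(2)=-3

((0, 3, 3); (4, 0, 0))


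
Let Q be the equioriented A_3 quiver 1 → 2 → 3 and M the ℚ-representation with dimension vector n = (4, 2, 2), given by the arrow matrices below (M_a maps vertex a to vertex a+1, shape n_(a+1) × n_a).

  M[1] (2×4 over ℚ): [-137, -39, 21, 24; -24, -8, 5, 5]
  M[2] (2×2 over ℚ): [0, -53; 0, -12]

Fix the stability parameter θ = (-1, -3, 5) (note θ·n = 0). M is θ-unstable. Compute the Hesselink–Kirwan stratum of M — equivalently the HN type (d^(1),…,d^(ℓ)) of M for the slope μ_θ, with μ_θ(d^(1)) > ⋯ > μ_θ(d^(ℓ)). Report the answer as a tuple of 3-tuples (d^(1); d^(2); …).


Barcode: M ≅ I[1,1]^2, I[1,2], I[1,3], I[3,3]. HN layers by μ_θ (3 steps, strictly decreasing):
  μ^(1)=5; μ^(2)=-1; μ^(3)=-2

((0, 0, 2); (2, 0, 0); (2, 2, 0))


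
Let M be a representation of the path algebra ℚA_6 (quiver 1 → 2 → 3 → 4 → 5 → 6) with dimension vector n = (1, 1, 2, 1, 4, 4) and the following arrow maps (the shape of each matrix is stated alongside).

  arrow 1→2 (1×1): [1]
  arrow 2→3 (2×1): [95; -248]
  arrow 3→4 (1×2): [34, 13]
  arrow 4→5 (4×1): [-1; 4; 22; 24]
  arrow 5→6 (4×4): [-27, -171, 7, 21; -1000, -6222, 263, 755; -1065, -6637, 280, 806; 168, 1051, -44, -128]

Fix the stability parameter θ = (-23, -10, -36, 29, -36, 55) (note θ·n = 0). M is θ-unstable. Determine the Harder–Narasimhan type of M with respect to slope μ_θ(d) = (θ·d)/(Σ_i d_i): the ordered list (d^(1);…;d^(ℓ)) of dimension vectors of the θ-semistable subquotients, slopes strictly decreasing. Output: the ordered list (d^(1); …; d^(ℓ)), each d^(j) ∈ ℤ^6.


Interval decomposition of M: I[1,6], I[3,3], I[5,5], I[5,6]^2, I[6,6].
HN type (ℓ=4): μ^(1)=55; μ^(2)=-7/2; μ^(3)=-23; μ^(4)=-36

((0, 0, 0, 0, 0, 4); (0, 0, 0, 1, 1, 0); (1, 1, 1, 0, 0, 0); (0, 0, 1, 0, 3, 0))


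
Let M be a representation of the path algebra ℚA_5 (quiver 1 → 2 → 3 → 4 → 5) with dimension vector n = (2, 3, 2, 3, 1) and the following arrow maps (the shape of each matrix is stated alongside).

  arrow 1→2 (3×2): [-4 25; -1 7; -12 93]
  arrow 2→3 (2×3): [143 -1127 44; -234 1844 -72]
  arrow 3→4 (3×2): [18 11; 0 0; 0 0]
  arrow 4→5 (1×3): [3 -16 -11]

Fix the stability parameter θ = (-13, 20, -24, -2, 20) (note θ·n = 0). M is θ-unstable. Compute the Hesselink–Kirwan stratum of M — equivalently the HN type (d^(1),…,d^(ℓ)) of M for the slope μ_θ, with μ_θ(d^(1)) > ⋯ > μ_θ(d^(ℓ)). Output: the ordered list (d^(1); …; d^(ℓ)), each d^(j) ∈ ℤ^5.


Interval decomposition of M: I[1,3], I[1,5], I[2,2], I[4,4]^2.
HN type (ℓ=3): μ^(1)=20; μ^(2)=-2; μ^(3)=-13

((0, 1, 0, 0, 1); (0, 2, 2, 3, 0); (2, 0, 0, 0, 0))


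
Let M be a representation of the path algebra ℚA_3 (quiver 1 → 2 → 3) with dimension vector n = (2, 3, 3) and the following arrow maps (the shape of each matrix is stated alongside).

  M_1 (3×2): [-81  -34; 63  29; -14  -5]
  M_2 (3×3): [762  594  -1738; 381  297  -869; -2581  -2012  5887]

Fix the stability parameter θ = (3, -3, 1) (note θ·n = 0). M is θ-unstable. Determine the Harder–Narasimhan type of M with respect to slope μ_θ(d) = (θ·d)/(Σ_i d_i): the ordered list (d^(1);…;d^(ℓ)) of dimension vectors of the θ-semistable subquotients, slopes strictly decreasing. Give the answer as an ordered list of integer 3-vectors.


Interval decomposition of M: I[1,3]^2, I[2,2], I[3,3].
HN type (ℓ=3): μ^(1)=1; μ^(2)=0; μ^(3)=-3

((0, 0, 3); (2, 2, 0); (0, 1, 0))


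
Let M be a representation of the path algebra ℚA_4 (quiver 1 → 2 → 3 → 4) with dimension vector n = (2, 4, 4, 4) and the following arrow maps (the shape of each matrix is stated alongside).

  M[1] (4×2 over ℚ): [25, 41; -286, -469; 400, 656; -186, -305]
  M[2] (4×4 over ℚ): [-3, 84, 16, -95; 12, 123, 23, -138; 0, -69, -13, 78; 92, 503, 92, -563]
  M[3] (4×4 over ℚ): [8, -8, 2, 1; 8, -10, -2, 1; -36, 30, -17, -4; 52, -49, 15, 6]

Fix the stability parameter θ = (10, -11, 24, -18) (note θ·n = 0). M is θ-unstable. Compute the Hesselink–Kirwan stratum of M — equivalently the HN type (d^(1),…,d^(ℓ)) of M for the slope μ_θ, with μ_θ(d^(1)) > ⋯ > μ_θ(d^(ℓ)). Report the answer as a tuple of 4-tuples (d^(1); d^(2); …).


Barcode: M ≅ I[1,3], I[1,4], I[2,2], I[2,4], I[3,4], I[4,4]. HN layers by μ_θ (5 steps, strictly decreasing):
  μ^(1)=24; μ^(2)=3; μ^(3)=-1/2; μ^(4)=-11; μ^(5)=-18

((0, 0, 1, 0); (0, 0, 3, 3); (2, 2, 0, 0); (0, 2, 0, 0); (0, 0, 0, 1))


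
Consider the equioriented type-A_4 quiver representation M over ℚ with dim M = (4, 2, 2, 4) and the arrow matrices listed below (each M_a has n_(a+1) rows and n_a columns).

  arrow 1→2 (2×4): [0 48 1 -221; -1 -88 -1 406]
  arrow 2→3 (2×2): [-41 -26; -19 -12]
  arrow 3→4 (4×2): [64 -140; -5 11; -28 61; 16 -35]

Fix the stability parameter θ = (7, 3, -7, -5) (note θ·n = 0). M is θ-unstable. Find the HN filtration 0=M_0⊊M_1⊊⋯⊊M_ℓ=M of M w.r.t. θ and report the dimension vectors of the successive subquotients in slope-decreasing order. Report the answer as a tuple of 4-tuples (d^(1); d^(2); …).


Barcode: M ≅ I[1,1]^2, I[1,4]^2, I[4,4]^2. HN layers by μ_θ (3 steps, strictly decreasing):
  μ^(1)=7; μ^(2)=-1/2; μ^(3)=-5

((2, 0, 0, 0); (2, 2, 2, 2); (0, 0, 0, 2))


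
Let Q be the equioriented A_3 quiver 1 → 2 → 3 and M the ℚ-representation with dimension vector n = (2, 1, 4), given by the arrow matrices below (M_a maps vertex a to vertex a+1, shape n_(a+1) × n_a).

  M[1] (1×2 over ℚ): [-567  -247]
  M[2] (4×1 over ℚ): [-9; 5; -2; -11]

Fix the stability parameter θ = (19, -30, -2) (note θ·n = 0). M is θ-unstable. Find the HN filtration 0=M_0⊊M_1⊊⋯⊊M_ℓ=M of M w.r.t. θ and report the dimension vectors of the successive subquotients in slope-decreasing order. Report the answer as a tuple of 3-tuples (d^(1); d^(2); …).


Barcode: M ≅ I[1,1], I[1,3], I[3,3]^3. HN layers by μ_θ (3 steps, strictly decreasing):
  μ^(1)=19; μ^(2)=-2; μ^(3)=-11/2

((1, 0, 0); (0, 0, 4); (1, 1, 0))


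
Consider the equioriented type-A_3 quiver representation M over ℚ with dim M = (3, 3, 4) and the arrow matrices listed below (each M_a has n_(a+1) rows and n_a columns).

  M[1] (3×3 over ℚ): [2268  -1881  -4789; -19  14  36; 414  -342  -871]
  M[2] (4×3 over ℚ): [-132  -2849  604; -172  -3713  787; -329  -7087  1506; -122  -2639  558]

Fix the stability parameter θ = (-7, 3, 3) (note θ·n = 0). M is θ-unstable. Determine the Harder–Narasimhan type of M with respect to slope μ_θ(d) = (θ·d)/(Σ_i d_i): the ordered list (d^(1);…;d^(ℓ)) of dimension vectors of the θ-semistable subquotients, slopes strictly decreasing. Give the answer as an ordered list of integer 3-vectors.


Barcode: M ≅ I[1,3]^3, I[3,3]. HN layers by μ_θ (2 steps, strictly decreasing):
  μ^(1)=3; μ^(2)=-7

((0, 3, 4); (3, 0, 0))


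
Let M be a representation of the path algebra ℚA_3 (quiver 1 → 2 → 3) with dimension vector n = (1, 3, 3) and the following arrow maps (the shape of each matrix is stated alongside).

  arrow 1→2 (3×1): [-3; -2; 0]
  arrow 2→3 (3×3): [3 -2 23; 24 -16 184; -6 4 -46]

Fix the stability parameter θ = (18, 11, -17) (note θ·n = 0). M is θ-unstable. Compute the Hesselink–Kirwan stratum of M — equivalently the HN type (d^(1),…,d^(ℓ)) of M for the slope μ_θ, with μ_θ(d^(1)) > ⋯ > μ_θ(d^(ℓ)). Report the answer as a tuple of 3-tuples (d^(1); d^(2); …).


Interval decomposition of M: I[1,3], I[2,2]^2, I[3,3]^2.
HN type (ℓ=3): μ^(1)=11; μ^(2)=4; μ^(3)=-17

((0, 2, 0); (1, 1, 1); (0, 0, 2))


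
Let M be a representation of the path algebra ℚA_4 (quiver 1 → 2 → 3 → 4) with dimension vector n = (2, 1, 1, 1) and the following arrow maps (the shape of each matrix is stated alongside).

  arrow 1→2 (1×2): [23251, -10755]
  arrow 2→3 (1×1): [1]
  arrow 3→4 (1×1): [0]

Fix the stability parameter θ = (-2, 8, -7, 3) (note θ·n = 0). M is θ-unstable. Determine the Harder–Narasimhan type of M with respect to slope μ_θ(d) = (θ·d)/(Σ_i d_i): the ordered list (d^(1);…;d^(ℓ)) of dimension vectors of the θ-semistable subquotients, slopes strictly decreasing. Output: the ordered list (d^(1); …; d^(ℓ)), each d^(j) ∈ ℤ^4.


Barcode: M ≅ I[1,1], I[1,3], I[4,4]. HN layers by μ_θ (3 steps, strictly decreasing):
  μ^(1)=3; μ^(2)=1/2; μ^(3)=-2

((0, 0, 0, 1); (0, 1, 1, 0); (2, 0, 0, 0))


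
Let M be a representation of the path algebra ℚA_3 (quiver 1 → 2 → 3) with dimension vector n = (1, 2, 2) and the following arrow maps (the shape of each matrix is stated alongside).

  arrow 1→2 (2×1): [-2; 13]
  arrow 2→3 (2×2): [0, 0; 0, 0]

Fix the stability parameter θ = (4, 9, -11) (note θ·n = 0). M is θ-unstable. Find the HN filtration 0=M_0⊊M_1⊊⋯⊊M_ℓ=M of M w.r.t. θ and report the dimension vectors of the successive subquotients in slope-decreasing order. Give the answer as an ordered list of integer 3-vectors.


Barcode: M ≅ I[1,2], I[2,2], I[3,3]^2. HN layers by μ_θ (3 steps, strictly decreasing):
  μ^(1)=9; μ^(2)=4; μ^(3)=-11

((0, 2, 0); (1, 0, 0); (0, 0, 2))


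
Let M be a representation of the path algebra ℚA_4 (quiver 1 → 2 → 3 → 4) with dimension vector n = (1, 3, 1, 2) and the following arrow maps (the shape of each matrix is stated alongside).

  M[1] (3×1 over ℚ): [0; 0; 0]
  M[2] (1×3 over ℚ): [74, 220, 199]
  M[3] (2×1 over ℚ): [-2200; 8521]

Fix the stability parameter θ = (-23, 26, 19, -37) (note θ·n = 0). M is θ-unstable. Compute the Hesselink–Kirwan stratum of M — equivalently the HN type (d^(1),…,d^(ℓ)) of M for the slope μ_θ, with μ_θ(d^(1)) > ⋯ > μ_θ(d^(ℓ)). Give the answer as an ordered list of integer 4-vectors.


Barcode: M ≅ I[1,1], I[2,2]^2, I[2,4], I[4,4]. HN layers by μ_θ (4 steps, strictly decreasing):
  μ^(1)=26; μ^(2)=8/3; μ^(3)=-23; μ^(4)=-37

((0, 2, 0, 0); (0, 1, 1, 1); (1, 0, 0, 0); (0, 0, 0, 1))


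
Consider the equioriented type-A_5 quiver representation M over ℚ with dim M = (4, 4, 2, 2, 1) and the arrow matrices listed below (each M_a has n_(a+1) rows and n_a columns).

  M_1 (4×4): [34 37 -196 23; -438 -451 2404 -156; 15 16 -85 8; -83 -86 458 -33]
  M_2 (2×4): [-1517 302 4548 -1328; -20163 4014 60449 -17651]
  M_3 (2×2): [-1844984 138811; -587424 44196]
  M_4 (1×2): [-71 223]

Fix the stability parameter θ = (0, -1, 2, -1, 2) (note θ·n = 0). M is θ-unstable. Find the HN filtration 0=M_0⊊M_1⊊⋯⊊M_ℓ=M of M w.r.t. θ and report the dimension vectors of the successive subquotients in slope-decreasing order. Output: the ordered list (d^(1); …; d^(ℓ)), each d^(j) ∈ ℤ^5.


Barcode: M ≅ I[1,2]^2, I[1,3], I[1,5], I[4,4]. HN layers by μ_θ (4 steps, strictly decreasing):
  μ^(1)=2; μ^(2)=1/2; μ^(3)=-1/2; μ^(4)=-1

((0, 0, 1, 0, 1); (0, 0, 1, 1, 0); (4, 4, 0, 0, 0); (0, 0, 0, 1, 0))


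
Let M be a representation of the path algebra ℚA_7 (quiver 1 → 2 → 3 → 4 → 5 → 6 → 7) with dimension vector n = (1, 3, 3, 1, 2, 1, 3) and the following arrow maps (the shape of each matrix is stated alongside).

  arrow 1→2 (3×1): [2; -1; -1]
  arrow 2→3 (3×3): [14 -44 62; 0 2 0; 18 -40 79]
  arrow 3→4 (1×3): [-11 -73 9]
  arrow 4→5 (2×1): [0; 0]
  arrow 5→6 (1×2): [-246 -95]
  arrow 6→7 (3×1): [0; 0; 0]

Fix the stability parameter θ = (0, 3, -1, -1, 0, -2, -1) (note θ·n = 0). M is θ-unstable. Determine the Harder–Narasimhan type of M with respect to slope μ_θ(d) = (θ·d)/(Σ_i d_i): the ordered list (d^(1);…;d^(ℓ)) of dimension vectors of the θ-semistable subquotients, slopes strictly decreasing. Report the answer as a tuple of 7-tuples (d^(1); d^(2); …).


Barcode: M ≅ I[1,4], I[2,3]^2, I[5,5], I[5,6], I[7,7]^3. HN layers by μ_θ (4 steps, strictly decreasing):
  μ^(1)=1; μ^(2)=1/3; μ^(3)=0; μ^(4)=-1

((0, 2, 2, 0, 0, 0, 0); (0, 1, 1, 1, 0, 0, 0); (1, 0, 0, 0, 1, 0, 0); (0, 0, 0, 0, 1, 1, 3))


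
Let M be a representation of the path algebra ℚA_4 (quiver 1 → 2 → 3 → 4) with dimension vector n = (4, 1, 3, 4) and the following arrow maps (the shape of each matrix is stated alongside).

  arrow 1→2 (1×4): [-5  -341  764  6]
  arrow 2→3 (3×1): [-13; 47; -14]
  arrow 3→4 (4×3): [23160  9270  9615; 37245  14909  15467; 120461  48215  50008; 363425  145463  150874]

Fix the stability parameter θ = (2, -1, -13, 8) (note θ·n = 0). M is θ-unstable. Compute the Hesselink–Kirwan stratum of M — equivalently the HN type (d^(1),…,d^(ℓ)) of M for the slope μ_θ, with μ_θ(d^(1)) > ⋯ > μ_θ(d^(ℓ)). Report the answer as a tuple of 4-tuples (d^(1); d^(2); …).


Interval decomposition of M: I[1,1]^3, I[1,3], I[3,4]^2, I[4,4]^2.
HN type (ℓ=4): μ^(1)=8; μ^(2)=2; μ^(3)=-4; μ^(4)=-13

((0, 0, 0, 4); (3, 0, 0, 0); (1, 1, 1, 0); (0, 0, 2, 0))


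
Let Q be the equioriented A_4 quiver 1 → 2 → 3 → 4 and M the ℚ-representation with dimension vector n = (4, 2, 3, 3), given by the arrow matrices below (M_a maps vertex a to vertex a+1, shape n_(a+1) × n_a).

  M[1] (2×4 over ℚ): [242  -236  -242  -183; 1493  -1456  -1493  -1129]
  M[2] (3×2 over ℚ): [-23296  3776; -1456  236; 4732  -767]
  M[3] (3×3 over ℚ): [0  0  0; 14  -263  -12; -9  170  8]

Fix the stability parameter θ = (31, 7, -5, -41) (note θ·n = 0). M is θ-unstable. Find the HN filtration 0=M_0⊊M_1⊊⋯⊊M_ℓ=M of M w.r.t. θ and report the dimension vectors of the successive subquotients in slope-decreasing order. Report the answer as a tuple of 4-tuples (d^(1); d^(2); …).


Barcode: M ≅ I[1,1]^2, I[1,2], I[1,3], I[3,4]^2, I[4,4]. HN layers by μ_θ (5 steps, strictly decreasing):
  μ^(1)=31; μ^(2)=19; μ^(3)=11; μ^(4)=-23; μ^(5)=-41

((2, 0, 0, 0); (1, 1, 0, 0); (1, 1, 1, 0); (0, 0, 2, 2); (0, 0, 0, 1))


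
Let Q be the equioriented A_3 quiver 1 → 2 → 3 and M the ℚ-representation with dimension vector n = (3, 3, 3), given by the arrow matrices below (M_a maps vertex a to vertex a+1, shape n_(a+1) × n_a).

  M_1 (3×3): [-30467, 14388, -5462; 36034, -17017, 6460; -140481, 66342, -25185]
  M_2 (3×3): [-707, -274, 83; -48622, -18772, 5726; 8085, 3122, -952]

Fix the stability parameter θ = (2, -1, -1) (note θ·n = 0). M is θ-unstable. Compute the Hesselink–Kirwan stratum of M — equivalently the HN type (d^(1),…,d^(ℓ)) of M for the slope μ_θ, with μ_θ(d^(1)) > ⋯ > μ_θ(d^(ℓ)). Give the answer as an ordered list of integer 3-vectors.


Interval decomposition of M: I[1,2], I[1,3]^2, I[3,3].
HN type (ℓ=3): μ^(1)=1/2; μ^(2)=0; μ^(3)=-1

((1, 1, 0); (2, 2, 2); (0, 0, 1))


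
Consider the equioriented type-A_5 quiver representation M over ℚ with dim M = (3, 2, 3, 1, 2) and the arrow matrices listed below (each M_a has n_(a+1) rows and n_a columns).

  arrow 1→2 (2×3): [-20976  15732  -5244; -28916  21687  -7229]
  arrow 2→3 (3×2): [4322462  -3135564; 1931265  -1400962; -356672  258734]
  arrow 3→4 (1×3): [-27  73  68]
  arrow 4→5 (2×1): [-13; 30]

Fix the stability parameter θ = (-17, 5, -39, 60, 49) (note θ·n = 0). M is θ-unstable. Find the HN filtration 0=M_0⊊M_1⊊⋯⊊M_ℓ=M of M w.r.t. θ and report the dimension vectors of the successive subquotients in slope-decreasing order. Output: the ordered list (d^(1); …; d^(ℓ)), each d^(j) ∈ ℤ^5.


Barcode: M ≅ I[1,1]^2, I[1,5], I[2,3], I[3,3], I[5,5]. HN layers by μ_θ (4 steps, strictly decreasing):
  μ^(1)=109/2; μ^(2)=49; μ^(3)=-17; μ^(4)=-39

((0, 0, 0, 1, 1); (0, 0, 0, 0, 1); (3, 2, 2, 0, 0); (0, 0, 1, 0, 0))


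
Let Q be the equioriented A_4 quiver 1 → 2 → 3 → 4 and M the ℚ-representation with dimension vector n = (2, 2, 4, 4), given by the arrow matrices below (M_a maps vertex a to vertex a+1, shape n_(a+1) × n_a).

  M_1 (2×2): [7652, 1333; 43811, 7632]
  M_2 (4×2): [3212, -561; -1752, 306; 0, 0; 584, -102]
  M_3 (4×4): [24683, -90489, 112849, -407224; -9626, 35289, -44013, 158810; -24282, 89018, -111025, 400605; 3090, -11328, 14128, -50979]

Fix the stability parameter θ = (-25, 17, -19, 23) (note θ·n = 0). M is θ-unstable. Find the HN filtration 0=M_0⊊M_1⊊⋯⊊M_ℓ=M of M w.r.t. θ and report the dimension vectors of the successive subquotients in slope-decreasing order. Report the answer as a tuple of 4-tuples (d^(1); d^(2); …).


Interval decomposition of M: I[1,2], I[1,4], I[3,4]^3.
HN type (ℓ=5): μ^(1)=23; μ^(2)=17; μ^(3)=-1; μ^(4)=-19; μ^(5)=-25

((0, 0, 0, 4); (0, 1, 0, 0); (0, 1, 1, 0); (0, 0, 3, 0); (2, 0, 0, 0))


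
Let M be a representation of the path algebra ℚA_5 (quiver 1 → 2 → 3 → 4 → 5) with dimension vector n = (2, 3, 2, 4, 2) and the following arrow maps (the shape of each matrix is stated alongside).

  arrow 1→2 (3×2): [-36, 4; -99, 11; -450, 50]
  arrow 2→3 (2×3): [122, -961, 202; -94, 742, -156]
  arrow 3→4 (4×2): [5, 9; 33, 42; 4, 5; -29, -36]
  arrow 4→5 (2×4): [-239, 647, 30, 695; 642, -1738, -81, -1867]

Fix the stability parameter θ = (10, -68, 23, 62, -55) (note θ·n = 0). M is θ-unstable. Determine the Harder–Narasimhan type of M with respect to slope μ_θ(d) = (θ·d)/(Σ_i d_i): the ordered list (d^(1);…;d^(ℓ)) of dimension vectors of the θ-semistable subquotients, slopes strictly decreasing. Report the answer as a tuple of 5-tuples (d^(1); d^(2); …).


Via rank(M_{q-1}∘⋯∘M_p): M ≅ I[1,1], I[1,5], I[2,2], I[2,5], I[4,4]^2.
μ_θ-semistable layers: μ^(1)=62; μ^(2)=10; μ^(3)=-29; μ^(4)=-68

((0, 0, 0, 2, 0); (1, 0, 2, 2, 2); (1, 1, 0, 0, 0); (0, 2, 0, 0, 0))


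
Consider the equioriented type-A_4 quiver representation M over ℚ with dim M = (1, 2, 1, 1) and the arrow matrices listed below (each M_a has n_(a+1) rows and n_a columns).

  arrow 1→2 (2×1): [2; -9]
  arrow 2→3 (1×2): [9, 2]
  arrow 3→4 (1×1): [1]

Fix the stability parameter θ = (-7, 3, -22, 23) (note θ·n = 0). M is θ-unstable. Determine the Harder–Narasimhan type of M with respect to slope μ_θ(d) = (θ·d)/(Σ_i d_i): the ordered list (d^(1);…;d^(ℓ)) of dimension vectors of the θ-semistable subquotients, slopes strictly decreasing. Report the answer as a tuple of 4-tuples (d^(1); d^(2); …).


Interval decomposition of M: I[1,2], I[2,4].
HN type (ℓ=4): μ^(1)=23; μ^(2)=3; μ^(3)=-7; μ^(4)=-19/2

((0, 0, 0, 1); (0, 1, 0, 0); (1, 0, 0, 0); (0, 1, 1, 0))


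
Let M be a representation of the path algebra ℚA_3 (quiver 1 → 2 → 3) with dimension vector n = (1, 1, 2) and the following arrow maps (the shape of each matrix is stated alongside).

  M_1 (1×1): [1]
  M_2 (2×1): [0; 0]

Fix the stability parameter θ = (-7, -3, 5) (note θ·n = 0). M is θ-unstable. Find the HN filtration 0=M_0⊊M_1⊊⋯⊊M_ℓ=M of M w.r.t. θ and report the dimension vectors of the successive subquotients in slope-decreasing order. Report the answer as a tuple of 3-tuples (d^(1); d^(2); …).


Barcode: M ≅ I[1,2], I[3,3]^2. HN layers by μ_θ (3 steps, strictly decreasing):
  μ^(1)=5; μ^(2)=-3; μ^(3)=-7

((0, 0, 2); (0, 1, 0); (1, 0, 0))


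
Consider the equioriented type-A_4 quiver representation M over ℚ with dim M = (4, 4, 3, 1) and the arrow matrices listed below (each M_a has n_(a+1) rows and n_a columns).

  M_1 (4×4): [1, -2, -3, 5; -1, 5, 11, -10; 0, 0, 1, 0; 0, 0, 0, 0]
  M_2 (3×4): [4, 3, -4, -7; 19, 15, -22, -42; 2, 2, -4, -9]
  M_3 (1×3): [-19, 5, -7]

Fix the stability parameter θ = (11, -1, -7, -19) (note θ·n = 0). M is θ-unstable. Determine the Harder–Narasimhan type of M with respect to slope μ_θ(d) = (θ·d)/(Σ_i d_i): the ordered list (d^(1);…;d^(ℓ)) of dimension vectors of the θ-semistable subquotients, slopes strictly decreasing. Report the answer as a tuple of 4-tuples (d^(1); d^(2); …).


Via rank(M_{q-1}∘⋯∘M_p): M ≅ I[1,1], I[1,2], I[1,3], I[1,4], I[2,3].
μ_θ-semistable layers: μ^(1)=11; μ^(2)=5; μ^(3)=1; μ^(4)=-4

((1, 0, 0, 0); (1, 1, 0, 0); (1, 1, 1, 0); (1, 2, 2, 1))


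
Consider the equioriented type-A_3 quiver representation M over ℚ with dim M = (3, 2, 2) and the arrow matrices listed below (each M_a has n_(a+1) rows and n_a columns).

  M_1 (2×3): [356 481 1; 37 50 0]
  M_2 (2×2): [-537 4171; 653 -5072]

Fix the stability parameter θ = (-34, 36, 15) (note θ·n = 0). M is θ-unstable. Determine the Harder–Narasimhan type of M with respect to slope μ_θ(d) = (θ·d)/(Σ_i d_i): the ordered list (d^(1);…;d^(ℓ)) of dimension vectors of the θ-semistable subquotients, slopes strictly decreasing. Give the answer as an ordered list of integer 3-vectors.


Interval decomposition of M: I[1,1], I[1,3]^2.
HN type (ℓ=2): μ^(1)=51/2; μ^(2)=-34

((0, 2, 2); (3, 0, 0))


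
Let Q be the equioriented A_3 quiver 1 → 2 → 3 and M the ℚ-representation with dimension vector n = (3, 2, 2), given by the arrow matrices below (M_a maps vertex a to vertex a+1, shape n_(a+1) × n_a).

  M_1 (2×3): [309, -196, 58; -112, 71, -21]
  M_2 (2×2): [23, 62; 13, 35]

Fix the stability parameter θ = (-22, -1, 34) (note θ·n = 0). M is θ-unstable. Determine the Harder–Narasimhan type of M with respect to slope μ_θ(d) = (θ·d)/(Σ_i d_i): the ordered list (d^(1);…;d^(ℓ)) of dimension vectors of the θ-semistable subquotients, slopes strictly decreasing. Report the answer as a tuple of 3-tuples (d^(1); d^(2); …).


Interval decomposition of M: I[1,1], I[1,3]^2.
HN type (ℓ=3): μ^(1)=34; μ^(2)=-1; μ^(3)=-22

((0, 0, 2); (0, 2, 0); (3, 0, 0))


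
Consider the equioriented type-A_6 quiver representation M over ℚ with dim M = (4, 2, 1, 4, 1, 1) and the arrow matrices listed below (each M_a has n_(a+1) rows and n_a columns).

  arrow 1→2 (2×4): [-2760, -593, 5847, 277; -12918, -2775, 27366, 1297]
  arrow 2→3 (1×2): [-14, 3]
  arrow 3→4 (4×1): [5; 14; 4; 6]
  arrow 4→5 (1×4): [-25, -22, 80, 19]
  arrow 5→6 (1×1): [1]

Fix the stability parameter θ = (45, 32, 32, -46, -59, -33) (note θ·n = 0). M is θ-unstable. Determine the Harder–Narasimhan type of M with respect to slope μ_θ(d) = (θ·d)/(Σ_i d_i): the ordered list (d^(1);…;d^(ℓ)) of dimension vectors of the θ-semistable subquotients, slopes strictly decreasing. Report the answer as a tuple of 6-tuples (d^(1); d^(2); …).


Interval decomposition of M: I[1,1]^2, I[1,2], I[1,6], I[4,4]^3.
HN type (ℓ=4): μ^(1)=45; μ^(2)=77/2; μ^(3)=-29/6; μ^(4)=-46

((2, 0, 0, 0, 0, 0); (1, 1, 0, 0, 0, 0); (1, 1, 1, 1, 1, 1); (0, 0, 0, 3, 0, 0))


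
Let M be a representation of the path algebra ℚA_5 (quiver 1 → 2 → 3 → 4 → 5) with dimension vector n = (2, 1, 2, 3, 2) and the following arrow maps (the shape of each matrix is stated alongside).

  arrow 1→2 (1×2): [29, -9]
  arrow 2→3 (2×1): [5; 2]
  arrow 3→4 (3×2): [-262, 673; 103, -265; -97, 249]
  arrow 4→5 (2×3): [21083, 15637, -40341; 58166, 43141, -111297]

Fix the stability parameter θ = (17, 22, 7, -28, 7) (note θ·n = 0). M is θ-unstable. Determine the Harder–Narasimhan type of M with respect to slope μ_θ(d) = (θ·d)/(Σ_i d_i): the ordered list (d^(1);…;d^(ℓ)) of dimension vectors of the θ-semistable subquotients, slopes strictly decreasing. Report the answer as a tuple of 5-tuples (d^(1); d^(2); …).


Interval decomposition of M: I[1,1], I[1,4], I[3,5], I[4,5].
HN type (ℓ=5): μ^(1)=17; μ^(2)=7; μ^(3)=9/2; μ^(4)=-21/2; μ^(5)=-28

((1, 0, 0, 0, 0); (0, 0, 0, 0, 2); (1, 1, 1, 1, 0); (0, 0, 1, 1, 0); (0, 0, 0, 1, 0))


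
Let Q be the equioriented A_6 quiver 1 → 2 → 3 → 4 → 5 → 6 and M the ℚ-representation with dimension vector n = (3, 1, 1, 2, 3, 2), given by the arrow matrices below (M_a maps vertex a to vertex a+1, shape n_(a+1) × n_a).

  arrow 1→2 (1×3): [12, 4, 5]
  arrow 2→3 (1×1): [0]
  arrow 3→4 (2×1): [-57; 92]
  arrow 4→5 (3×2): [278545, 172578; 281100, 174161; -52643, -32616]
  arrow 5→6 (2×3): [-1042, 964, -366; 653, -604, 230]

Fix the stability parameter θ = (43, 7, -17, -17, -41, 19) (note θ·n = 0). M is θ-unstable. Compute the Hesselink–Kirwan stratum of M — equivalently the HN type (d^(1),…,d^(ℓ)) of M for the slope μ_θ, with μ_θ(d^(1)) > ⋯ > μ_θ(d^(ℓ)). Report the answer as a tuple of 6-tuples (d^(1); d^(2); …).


Barcode: M ≅ I[1,1]^2, I[1,2], I[3,6], I[4,5], I[5,6]. HN layers by μ_θ (6 steps, strictly decreasing):
  μ^(1)=43; μ^(2)=25; μ^(3)=19; μ^(4)=-25; μ^(5)=-29; μ^(6)=-41

((2, 0, 0, 0, 0, 0); (1, 1, 0, 0, 0, 0); (0, 0, 0, 0, 0, 2); (0, 0, 1, 1, 1, 0); (0, 0, 0, 1, 1, 0); (0, 0, 0, 0, 1, 0))


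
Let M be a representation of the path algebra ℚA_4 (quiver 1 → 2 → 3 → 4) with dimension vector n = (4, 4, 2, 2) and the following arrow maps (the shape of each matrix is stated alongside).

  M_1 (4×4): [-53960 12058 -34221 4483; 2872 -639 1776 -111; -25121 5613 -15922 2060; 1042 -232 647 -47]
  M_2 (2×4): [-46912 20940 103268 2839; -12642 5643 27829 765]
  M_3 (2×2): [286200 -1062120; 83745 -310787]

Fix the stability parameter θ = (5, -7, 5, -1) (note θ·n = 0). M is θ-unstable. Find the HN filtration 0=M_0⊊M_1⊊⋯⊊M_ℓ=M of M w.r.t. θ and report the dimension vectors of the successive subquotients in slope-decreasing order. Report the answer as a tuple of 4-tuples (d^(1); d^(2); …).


Via rank(M_{q-1}∘⋯∘M_p): M ≅ I[1,2]^2, I[1,3], I[1,4], I[4,4].
μ_θ-semistable layers: μ^(1)=5; μ^(2)=2; μ^(3)=-1

((0, 0, 1, 0); (0, 0, 1, 1); (4, 4, 0, 1))
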